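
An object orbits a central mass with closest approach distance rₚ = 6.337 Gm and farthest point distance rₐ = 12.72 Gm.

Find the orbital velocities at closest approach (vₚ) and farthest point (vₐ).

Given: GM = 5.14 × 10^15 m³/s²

Convert to SI: rₚ = 6.337 Gm = 6.337e+09 m; rₐ = 12.72 Gm = 1.272e+10 m.
Use the vis-viva equation v² = GM(2/r − 1/a) with a = (rₚ + rₐ)/2 = (6.337e+09 + 1.272e+10)/2 = 9.5285e+09 m.
vₚ = √(GM · (2/rₚ − 1/a)) = √(5.14e+15 · (2/6.337e+09 − 1/9.5285e+09)) m/s ≈ 1041 m/s = 1.041 km/s.
vₐ = √(GM · (2/rₐ − 1/a)) = √(5.14e+15 · (2/1.272e+10 − 1/9.5285e+09)) m/s ≈ 518.4 m/s = 518.4 m/s.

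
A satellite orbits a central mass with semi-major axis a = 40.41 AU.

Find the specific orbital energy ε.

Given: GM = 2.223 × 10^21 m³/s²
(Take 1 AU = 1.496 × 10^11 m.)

Convert to SI: a = 40.41 AU = 6.04534e+12 m.
ε = −GM / (2a).
ε = −2.223e+21 / (2 · 6.04534e+12) J/kg ≈ -1.839e+08 J/kg = -183.9 MJ/kg.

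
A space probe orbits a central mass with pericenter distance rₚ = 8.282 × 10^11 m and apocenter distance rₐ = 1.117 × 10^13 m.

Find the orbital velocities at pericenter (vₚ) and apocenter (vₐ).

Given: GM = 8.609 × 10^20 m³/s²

Use the vis-viva equation v² = GM(2/r − 1/a) with a = (rₚ + rₐ)/2 = (8.282e+11 + 1.117e+13)/2 = 5.9991e+12 m.
vₚ = √(GM · (2/rₚ − 1/a)) = √(8.609e+20 · (2/8.282e+11 − 1/5.9991e+12)) m/s ≈ 4.399e+04 m/s = 43.99 km/s.
vₐ = √(GM · (2/rₐ − 1/a)) = √(8.609e+20 · (2/1.117e+13 − 1/5.9991e+12)) m/s ≈ 3262 m/s = 3.262 km/s.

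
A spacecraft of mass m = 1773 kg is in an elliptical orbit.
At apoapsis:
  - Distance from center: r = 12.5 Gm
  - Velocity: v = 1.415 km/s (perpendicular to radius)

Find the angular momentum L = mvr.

Convert to SI: r = 12.5 Gm = 1.25e+10 m; v = 1.415 km/s = 1415 m/s.
Since v is perpendicular to r, L = m · v · r.
L = 1773 · 1415 · 1.25e+10 kg·m²/s ≈ 3.136e+16 kg·m²/s.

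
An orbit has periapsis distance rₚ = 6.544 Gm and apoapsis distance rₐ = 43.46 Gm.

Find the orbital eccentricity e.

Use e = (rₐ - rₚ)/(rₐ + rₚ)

Convert to SI: rₚ = 6.544 Gm = 6.544e+09 m; rₐ = 43.46 Gm = 4.346e+10 m.
e = (rₐ − rₚ) / (rₐ + rₚ).
e = (4.346e+10 − 6.544e+09) / (4.346e+10 + 6.544e+09) = 3.6916e+10 / 5.0004e+10 ≈ 0.7383.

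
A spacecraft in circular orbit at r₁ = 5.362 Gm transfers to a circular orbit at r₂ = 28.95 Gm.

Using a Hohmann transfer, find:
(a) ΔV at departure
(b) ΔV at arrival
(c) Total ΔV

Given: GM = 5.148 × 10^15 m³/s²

Convert to SI: r₁ = 5.362 Gm = 5.362e+09 m; r₂ = 28.95 Gm = 2.895e+10 m.
Transfer semi-major axis: a_t = (r₁ + r₂)/2 = (5.362e+09 + 2.895e+10)/2 = 1.7156e+10 m.
Circular speeds: v₁ = √(GM/r₁) = 979.842 m/s, v₂ = √(GM/r₂) = 421.692 m/s.
Transfer speeds (vis-viva v² = GM(2/r − 1/a_t)): v₁ᵗ = 1272.84 m/s, v₂ᵗ = 235.749 m/s.
(a) ΔV₁ = |v₁ᵗ − v₁| ≈ 293 m/s = 293 m/s.
(b) ΔV₂ = |v₂ − v₂ᵗ| ≈ 185.9 m/s = 185.9 m/s.
(c) ΔV_total = ΔV₁ + ΔV₂ ≈ 478.9 m/s = 478.9 m/s.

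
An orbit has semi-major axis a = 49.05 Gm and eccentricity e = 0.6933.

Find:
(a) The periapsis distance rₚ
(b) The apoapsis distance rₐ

Convert to SI: a = 49.05 Gm = 4.905e+10 m.
(a) rₚ = a(1 − e) = 4.905e+10 · (1 − 0.6933) = 4.905e+10 · 0.3067 ≈ 1.504e+10 m = 15.04 Gm.
(b) rₐ = a(1 + e) = 4.905e+10 · (1 + 0.6933) = 4.905e+10 · 1.6933 ≈ 8.306e+10 m = 83.06 Gm.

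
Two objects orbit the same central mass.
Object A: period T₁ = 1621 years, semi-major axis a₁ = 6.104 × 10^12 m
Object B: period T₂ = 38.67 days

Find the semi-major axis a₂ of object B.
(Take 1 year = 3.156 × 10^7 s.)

Convert to SI: T₁ = 1621 years = 5.11588e+10 s; T₂ = 38.67 days = 3.34109e+06 s.
Kepler's third law: (T₁/T₂)² = (a₁/a₂)³ ⇒ a₂ = a₁ · (T₂/T₁)^(2/3).
T₂/T₁ = 3.34109e+06 / 5.11588e+10 = 6.53082e-05.
a₂ = 6.104e+12 · (6.53082e-05)^(2/3) m ≈ 9.899e+09 m = 9.899 × 10^9 m.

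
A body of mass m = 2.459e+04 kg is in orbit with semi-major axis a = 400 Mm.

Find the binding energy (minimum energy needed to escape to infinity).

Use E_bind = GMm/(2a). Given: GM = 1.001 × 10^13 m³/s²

Convert to SI: a = 400 Mm = 4e+08 m.
Total orbital energy is E = −GMm/(2a); binding energy is E_bind = −E = GMm/(2a).
E_bind = 1.001e+13 · 2.459e+04 / (2 · 4e+08) J ≈ 3.077e+08 J = 307.7 MJ.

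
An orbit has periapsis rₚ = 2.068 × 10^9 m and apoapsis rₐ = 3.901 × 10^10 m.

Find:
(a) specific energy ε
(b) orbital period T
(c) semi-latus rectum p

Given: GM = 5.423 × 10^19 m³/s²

(a) With a = (rₚ + rₐ)/2 = 2.0539e+10 m, ε = −GM/(2a) = −5.423e+19/(2 · 2.0539e+10) J/kg ≈ -1.32e+09 J/kg
(b) With a = (rₚ + rₐ)/2 = 2.0539e+10 m, T = 2π √(a³/GM) = 2π √((2.0539e+10)³/5.423e+19) s ≈ 2.511e+06 s
(c) From a = (rₚ + rₐ)/2 = 2.0539e+10 m and e = (rₐ − rₚ)/(rₐ + rₚ) = 0.899314, p = a(1 − e²) = 2.0539e+10 · (1 − (0.899314)²) ≈ 3.928e+09 m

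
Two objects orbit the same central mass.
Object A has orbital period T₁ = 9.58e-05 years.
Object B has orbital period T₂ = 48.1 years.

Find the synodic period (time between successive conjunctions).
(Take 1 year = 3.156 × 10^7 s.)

Convert to SI: T₁ = 9.58e-05 years = 3023.45 s; T₂ = 48.1 years = 1.51804e+09 s.
T_syn = |T₁ · T₂ / (T₁ − T₂)|.
T_syn = |3023.45 · 1.51804e+09 / (3023.45 − 1.51804e+09)| s ≈ 3023 s = 9.58e-05 years.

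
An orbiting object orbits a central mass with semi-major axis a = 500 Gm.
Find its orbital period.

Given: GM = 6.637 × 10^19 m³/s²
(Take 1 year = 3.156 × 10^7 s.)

Convert to SI: a = 500 Gm = 5e+11 m.
Kepler's third law: T = 2π √(a³ / GM).
Substituting a = 5e+11 m and GM = 6.637e+19 m³/s²:
T = 2π √((5e+11)³ / 6.637e+19) s
T ≈ 2.727e+08 s = 8.64 years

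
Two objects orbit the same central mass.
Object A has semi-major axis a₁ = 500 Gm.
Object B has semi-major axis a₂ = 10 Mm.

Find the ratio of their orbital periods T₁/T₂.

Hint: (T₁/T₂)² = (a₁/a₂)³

Convert to SI: a₁ = 500 Gm = 5e+11 m; a₂ = 10 Mm = 1e+07 m.
From Kepler's third law, (T₁/T₂)² = (a₁/a₂)³, so T₁/T₂ = (a₁/a₂)^(3/2).
a₁/a₂ = 5e+11 / 1e+07 = 50000.
T₁/T₂ = (50000)^(3/2) ≈ 1.118e+07.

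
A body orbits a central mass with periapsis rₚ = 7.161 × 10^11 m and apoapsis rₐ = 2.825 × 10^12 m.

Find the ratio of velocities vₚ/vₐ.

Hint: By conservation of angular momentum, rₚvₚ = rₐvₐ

Conservation of angular momentum gives rₚvₚ = rₐvₐ, so vₚ/vₐ = rₐ/rₚ.
vₚ/vₐ = 2.825e+12 / 7.161e+11 ≈ 3.945.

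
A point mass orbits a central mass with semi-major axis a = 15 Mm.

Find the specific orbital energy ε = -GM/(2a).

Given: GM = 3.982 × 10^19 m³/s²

Convert to SI: a = 15 Mm = 1.5e+07 m.
ε = −GM / (2a).
ε = −3.982e+19 / (2 · 1.5e+07) J/kg ≈ -1.327e+12 J/kg = -1327 GJ/kg.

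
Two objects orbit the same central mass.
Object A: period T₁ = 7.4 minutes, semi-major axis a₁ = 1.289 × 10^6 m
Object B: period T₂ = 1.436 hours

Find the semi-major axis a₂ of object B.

Convert to SI: T₁ = 7.4 minutes = 444 s; T₂ = 1.436 hours = 5169.6 s.
Kepler's third law: (T₁/T₂)² = (a₁/a₂)³ ⇒ a₂ = a₁ · (T₂/T₁)^(2/3).
T₂/T₁ = 5169.6 / 444 = 11.6432.
a₂ = 1.289e+06 · (11.6432)^(2/3) m ≈ 6.622e+06 m = 6.622 × 10^6 m.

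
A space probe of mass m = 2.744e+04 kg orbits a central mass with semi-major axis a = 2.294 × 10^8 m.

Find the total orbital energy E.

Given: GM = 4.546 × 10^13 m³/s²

E = −GMm / (2a).
E = −4.546e+13 · 2.744e+04 / (2 · 2.294e+08) J ≈ -2.719e+09 J = -2.719 GJ.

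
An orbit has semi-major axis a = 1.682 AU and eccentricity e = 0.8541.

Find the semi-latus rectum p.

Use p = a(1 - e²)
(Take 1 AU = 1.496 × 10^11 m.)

Convert to SI: a = 1.682 AU = 2.51627e+11 m.
p = a (1 − e²).
p = 2.51627e+11 · (1 − (0.8541)²) = 2.51627e+11 · 0.270513 ≈ 6.807e+10 m = 0.455 AU.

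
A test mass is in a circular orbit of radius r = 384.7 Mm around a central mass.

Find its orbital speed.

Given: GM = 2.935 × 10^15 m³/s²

Convert to SI: r = 384.7 Mm = 3.847e+08 m.
For a circular orbit, gravity supplies the centripetal force, so v = √(GM / r).
v = √(2.935e+15 / 3.847e+08) m/s ≈ 2762 m/s = 2.762 km/s.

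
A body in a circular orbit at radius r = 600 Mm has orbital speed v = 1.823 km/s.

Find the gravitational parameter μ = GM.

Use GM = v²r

Convert to SI: r = 600 Mm = 6e+08 m; v = 1.823 km/s = 1823 m/s.
For a circular orbit v² = GM/r, so GM = v² · r.
GM = (1823)² · 6e+08 m³/s² ≈ 1.994e+15 m³/s² = 1.994 × 10^15 m³/s².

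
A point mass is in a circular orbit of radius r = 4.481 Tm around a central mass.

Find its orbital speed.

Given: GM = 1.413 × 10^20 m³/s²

Convert to SI: r = 4.481 Tm = 4.481e+12 m.
For a circular orbit, gravity supplies the centripetal force, so v = √(GM / r).
v = √(1.413e+20 / 4.481e+12) m/s ≈ 5615 m/s = 5.615 km/s.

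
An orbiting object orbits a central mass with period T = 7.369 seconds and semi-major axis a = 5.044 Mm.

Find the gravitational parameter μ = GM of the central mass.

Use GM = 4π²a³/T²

Convert to SI: a = 5.044 Mm = 5.044e+06 m.
GM = 4π² · a³ / T².
GM = 4π² · (5.044e+06)³ / (7.369)² m³/s² ≈ 9.33e+19 m³/s² = 9.33 × 10^19 m³/s².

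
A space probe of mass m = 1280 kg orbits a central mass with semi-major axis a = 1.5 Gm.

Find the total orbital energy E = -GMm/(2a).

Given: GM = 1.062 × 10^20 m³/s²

Convert to SI: a = 1.5 Gm = 1.5e+09 m.
E = −GMm / (2a).
E = −1.062e+20 · 1280 / (2 · 1.5e+09) J ≈ -4.531e+13 J = -45.31 TJ.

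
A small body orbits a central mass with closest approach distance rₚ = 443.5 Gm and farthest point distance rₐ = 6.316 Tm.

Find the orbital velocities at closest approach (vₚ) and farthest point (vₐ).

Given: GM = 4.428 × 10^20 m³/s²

Convert to SI: rₚ = 443.5 Gm = 4.435e+11 m; rₐ = 6.316 Tm = 6.316e+12 m.
Use the vis-viva equation v² = GM(2/r − 1/a) with a = (rₚ + rₐ)/2 = (4.435e+11 + 6.316e+12)/2 = 3.37975e+12 m.
vₚ = √(GM · (2/rₚ − 1/a)) = √(4.428e+20 · (2/4.435e+11 − 1/3.37975e+12)) m/s ≈ 4.32e+04 m/s = 43.2 km/s.
vₐ = √(GM · (2/rₐ − 1/a)) = √(4.428e+20 · (2/6.316e+12 − 1/3.37975e+12)) m/s ≈ 3033 m/s = 3.033 km/s.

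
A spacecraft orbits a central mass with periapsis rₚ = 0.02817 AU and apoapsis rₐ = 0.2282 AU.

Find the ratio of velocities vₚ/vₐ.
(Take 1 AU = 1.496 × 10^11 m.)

Convert to SI: rₚ = 0.02817 AU = 4.21423e+09 m; rₐ = 0.2282 AU = 3.41387e+10 m.
Conservation of angular momentum gives rₚvₚ = rₐvₐ, so vₚ/vₐ = rₐ/rₚ.
vₚ/vₐ = 3.41387e+10 / 4.21423e+09 ≈ 8.101.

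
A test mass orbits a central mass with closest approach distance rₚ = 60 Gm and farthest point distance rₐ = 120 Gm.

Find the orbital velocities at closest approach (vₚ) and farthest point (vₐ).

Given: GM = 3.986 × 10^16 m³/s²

Convert to SI: rₚ = 60 Gm = 6e+10 m; rₐ = 120 Gm = 1.2e+11 m.
Use the vis-viva equation v² = GM(2/r − 1/a) with a = (rₚ + rₐ)/2 = (6e+10 + 1.2e+11)/2 = 9e+10 m.
vₚ = √(GM · (2/rₚ − 1/a)) = √(3.986e+16 · (2/6e+10 − 1/9e+10)) m/s ≈ 941.2 m/s = 941.2 m/s.
vₐ = √(GM · (2/rₐ − 1/a)) = √(3.986e+16 · (2/1.2e+11 − 1/9e+10)) m/s ≈ 470.6 m/s = 470.6 m/s.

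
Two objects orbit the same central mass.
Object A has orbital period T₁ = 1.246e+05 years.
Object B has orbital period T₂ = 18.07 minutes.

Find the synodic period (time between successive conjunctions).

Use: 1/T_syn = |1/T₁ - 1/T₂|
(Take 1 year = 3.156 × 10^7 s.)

Convert to SI: T₁ = 1.246e+05 years = 3.93238e+12 s; T₂ = 18.07 minutes = 1084.2 s.
T_syn = |T₁ · T₂ / (T₁ − T₂)|.
T_syn = |3.93238e+12 · 1084.2 / (3.93238e+12 − 1084.2)| s ≈ 1084 s = 18.07 minutes.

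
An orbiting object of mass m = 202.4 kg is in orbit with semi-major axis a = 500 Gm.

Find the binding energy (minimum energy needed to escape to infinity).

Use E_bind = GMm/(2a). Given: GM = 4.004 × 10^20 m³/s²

Convert to SI: a = 500 Gm = 5e+11 m.
Total orbital energy is E = −GMm/(2a); binding energy is E_bind = −E = GMm/(2a).
E_bind = 4.004e+20 · 202.4 / (2 · 5e+11) J ≈ 8.104e+10 J = 81.04 GJ.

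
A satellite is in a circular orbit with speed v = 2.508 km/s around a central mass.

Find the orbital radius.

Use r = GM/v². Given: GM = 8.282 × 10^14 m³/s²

Convert to SI: v = 2.508 km/s = 2508 m/s.
For a circular orbit, v² = GM / r, so r = GM / v².
r = 8.282e+14 / (2508)² m ≈ 1.317e+08 m = 131.7 Mm.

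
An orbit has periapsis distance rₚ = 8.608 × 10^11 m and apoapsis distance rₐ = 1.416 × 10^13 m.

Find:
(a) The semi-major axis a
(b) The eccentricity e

(a) a = (rₚ + rₐ) / 2 = (8.608e+11 + 1.416e+13) / 2 ≈ 7.51e+12 m = 7.51 × 10^12 m.
(b) e = (rₐ − rₚ) / (rₐ + rₚ) = (1.416e+13 − 8.608e+11) / (1.416e+13 + 8.608e+11) ≈ 0.8854.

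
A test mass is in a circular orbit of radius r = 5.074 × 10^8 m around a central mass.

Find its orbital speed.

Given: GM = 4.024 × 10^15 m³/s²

For a circular orbit, gravity supplies the centripetal force, so v = √(GM / r).
v = √(4.024e+15 / 5.074e+08) m/s ≈ 2816 m/s = 2.816 km/s.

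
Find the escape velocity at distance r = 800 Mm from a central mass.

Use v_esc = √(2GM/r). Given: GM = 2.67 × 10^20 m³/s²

Convert to SI: r = 800 Mm = 8e+08 m.
Escape velocity comes from setting total energy to zero: ½v² − GM/r = 0 ⇒ v_esc = √(2GM / r).
v_esc = √(2 · 2.67e+20 / 8e+08) m/s ≈ 8.17e+05 m/s = 817 km/s.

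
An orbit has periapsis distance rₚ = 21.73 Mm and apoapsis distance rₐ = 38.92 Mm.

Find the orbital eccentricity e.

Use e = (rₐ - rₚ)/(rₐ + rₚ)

Convert to SI: rₚ = 21.73 Mm = 2.173e+07 m; rₐ = 38.92 Mm = 3.892e+07 m.
e = (rₐ − rₚ) / (rₐ + rₚ).
e = (3.892e+07 − 2.173e+07) / (3.892e+07 + 2.173e+07) = 1.719e+07 / 6.065e+07 ≈ 0.2834.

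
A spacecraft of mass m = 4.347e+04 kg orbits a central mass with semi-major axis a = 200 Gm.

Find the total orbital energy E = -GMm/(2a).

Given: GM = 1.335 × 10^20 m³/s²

Convert to SI: a = 200 Gm = 2e+11 m.
E = −GMm / (2a).
E = −1.335e+20 · 4.347e+04 / (2 · 2e+11) J ≈ -1.451e+13 J = -14.51 TJ.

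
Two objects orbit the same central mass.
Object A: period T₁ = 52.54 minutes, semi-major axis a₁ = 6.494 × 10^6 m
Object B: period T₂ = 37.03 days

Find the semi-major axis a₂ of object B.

Convert to SI: T₁ = 52.54 minutes = 3152.4 s; T₂ = 37.03 days = 3.19939e+06 s.
Kepler's third law: (T₁/T₂)² = (a₁/a₂)³ ⇒ a₂ = a₁ · (T₂/T₁)^(2/3).
T₂/T₁ = 3.19939e+06 / 3152.4 = 1014.91.
a₂ = 6.494e+06 · (1014.91)^(2/3) m ≈ 6.558e+08 m = 6.558 × 10^8 m.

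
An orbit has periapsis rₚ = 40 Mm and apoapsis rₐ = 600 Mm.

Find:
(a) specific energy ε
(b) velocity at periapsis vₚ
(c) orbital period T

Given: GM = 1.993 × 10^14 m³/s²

Convert to SI: rₚ = 40 Mm = 4e+07 m; rₐ = 600 Mm = 6e+08 m.
(a) With a = (rₚ + rₐ)/2 = 3.2e+08 m, ε = −GM/(2a) = −1.993e+14/(2 · 3.2e+08) J/kg ≈ -3.114e+05 J/kg
(b) With a = (rₚ + rₐ)/2 = 3.2e+08 m, vₚ = √(GM (2/rₚ − 1/a)) = √(1.993e+14 · (2/4e+07 − 1/3.2e+08)) m/s ≈ 3056 m/s
(c) With a = (rₚ + rₐ)/2 = 3.2e+08 m, T = 2π √(a³/GM) = 2π √((3.2e+08)³/1.993e+14) s ≈ 2.548e+06 s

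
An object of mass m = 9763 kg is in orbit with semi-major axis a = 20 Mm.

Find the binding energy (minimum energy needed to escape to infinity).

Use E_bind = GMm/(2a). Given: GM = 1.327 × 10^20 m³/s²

Convert to SI: a = 20 Mm = 2e+07 m.
Total orbital energy is E = −GMm/(2a); binding energy is E_bind = −E = GMm/(2a).
E_bind = 1.327e+20 · 9763 / (2 · 2e+07) J ≈ 3.239e+16 J = 32.39 PJ.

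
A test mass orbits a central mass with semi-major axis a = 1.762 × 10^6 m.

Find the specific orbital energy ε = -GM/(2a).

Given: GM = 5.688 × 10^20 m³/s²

ε = −GM / (2a).
ε = −5.688e+20 / (2 · 1.762e+06) J/kg ≈ -1.614e+14 J/kg = -1.614e+05 GJ/kg.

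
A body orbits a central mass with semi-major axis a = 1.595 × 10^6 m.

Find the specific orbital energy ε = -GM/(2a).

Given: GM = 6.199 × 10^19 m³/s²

ε = −GM / (2a).
ε = −6.199e+19 / (2 · 1.595e+06) J/kg ≈ -1.943e+13 J/kg = -1.943e+04 GJ/kg.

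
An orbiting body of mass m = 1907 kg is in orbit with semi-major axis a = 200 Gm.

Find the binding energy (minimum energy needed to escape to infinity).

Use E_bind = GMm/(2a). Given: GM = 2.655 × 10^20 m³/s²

Convert to SI: a = 200 Gm = 2e+11 m.
Total orbital energy is E = −GMm/(2a); binding energy is E_bind = −E = GMm/(2a).
E_bind = 2.655e+20 · 1907 / (2 · 2e+11) J ≈ 1.266e+12 J = 1.266 TJ.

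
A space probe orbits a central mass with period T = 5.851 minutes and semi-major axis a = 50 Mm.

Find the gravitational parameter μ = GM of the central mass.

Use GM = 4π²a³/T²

Convert to SI: T = 5.851 minutes = 351.06 s; a = 50 Mm = 5e+07 m.
GM = 4π² · a³ / T².
GM = 4π² · (5e+07)³ / (351.06)² m³/s² ≈ 4.004e+19 m³/s² = 4.004 × 10^19 m³/s².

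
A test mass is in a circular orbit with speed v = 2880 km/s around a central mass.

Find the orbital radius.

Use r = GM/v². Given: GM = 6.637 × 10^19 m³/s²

Convert to SI: v = 2880 km/s = 2.88e+06 m/s.
For a circular orbit, v² = GM / r, so r = GM / v².
r = 6.637e+19 / (2.88e+06)² m ≈ 8.002e+06 m = 8.002 Mm.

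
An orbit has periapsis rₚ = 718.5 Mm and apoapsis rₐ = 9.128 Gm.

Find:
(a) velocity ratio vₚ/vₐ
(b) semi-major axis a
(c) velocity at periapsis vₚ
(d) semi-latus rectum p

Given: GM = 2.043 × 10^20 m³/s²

Convert to SI: rₚ = 718.5 Mm = 7.185e+08 m; rₐ = 9.128 Gm = 9.128e+09 m.
(a) Conservation of angular momentum (rₚvₚ = rₐvₐ) gives vₚ/vₐ = rₐ/rₚ = 9.128e+09/7.185e+08 ≈ 12.7
(b) a = (rₚ + rₐ)/2 = (7.185e+08 + 9.128e+09)/2 ≈ 4.923e+09 m
(c) With a = (rₚ + rₐ)/2 = 4.92325e+09 m, vₚ = √(GM (2/rₚ − 1/a)) = √(2.043e+20 · (2/7.185e+08 − 1/4.92325e+09)) m/s ≈ 7.261e+05 m/s
(d) From a = (rₚ + rₐ)/2 = 4.92325e+09 m and e = (rₐ − rₚ)/(rₐ + rₚ) = 0.85406, p = a(1 − e²) = 4.92325e+09 · (1 − (0.85406)²) ≈ 1.332e+09 m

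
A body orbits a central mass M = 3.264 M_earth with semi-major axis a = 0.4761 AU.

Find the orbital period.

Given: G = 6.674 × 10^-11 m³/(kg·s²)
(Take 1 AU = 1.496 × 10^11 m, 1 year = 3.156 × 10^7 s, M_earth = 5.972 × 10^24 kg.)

Convert to SI: a = 0.4761 AU = 7.12246e+10 m; M = 3.264 M_earth = 1.94926e+25 kg.
GM = G · M = 6.674e-11 · 1.94926e+25 = 1.30094e+15 m³/s².
Kepler's third law: T = 2π √(a³ / GM).
Substituting a = 7.12246e+10 m and GM = 1.30094e+15 m³/s²:
T = 2π √((7.12246e+10)³ / 1.30094e+15) s
T ≈ 3.311e+09 s = 104.9 years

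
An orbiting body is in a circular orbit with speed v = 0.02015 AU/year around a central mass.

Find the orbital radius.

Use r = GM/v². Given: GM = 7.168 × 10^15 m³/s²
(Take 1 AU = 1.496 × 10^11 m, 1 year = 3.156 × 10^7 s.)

Convert to SI: v = 0.02015 AU/year = 95.5146 m/s.
For a circular orbit, v² = GM / r, so r = GM / v².
r = 7.168e+15 / (95.5146)² m ≈ 7.857e+11 m = 5.252 AU.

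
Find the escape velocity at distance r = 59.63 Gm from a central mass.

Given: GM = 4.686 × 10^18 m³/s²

Convert to SI: r = 59.63 Gm = 5.963e+10 m.
Escape velocity comes from setting total energy to zero: ½v² − GM/r = 0 ⇒ v_esc = √(2GM / r).
v_esc = √(2 · 4.686e+18 / 5.963e+10) m/s ≈ 1.254e+04 m/s = 12.54 km/s.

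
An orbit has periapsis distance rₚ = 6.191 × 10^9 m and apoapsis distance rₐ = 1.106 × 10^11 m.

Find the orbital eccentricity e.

e = (rₐ − rₚ) / (rₐ + rₚ).
e = (1.106e+11 − 6.191e+09) / (1.106e+11 + 6.191e+09) = 1.04409e+11 / 1.16791e+11 ≈ 0.894.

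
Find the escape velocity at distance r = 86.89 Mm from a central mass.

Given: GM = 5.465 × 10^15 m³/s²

Convert to SI: r = 86.89 Mm = 8.689e+07 m.
Escape velocity comes from setting total energy to zero: ½v² − GM/r = 0 ⇒ v_esc = √(2GM / r).
v_esc = √(2 · 5.465e+15 / 8.689e+07) m/s ≈ 1.122e+04 m/s = 11.22 km/s.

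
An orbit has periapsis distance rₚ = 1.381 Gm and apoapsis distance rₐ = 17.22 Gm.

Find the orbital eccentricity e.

Convert to SI: rₚ = 1.381 Gm = 1.381e+09 m; rₐ = 17.22 Gm = 1.722e+10 m.
e = (rₐ − rₚ) / (rₐ + rₚ).
e = (1.722e+10 − 1.381e+09) / (1.722e+10 + 1.381e+09) = 1.5839e+10 / 1.8601e+10 ≈ 0.8515.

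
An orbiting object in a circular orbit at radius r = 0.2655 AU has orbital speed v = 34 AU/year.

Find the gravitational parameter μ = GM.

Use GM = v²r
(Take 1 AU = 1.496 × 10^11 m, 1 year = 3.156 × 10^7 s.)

Convert to SI: r = 0.2655 AU = 3.97188e+10 m; v = 34 AU/year = 161166 m/s.
For a circular orbit v² = GM/r, so GM = v² · r.
GM = (161166)² · 3.97188e+10 m³/s² ≈ 1.032e+21 m³/s² = 1.032 × 10^21 m³/s².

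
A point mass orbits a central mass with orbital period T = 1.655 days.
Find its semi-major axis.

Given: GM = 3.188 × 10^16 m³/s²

Convert to SI: T = 1.655 days = 142992 s.
Invert Kepler's third law: a = (GM · T² / (4π²))^(1/3).
Substituting T = 142992 s and GM = 3.188e+16 m³/s²:
a = (3.188e+16 · (142992)² / (4π²))^(1/3) m
a ≈ 2.546e+08 m = 2.546 × 10^8 m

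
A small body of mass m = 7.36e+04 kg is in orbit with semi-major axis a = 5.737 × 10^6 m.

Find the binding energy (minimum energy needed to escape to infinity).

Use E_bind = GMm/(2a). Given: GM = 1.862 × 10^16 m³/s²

Total orbital energy is E = −GMm/(2a); binding energy is E_bind = −E = GMm/(2a).
E_bind = 1.862e+16 · 7.36e+04 / (2 · 5.737e+06) J ≈ 1.194e+14 J = 119.4 TJ.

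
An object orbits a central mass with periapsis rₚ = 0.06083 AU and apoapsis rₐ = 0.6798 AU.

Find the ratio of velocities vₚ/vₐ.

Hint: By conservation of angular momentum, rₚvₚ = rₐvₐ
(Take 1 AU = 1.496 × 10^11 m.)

Convert to SI: rₚ = 0.06083 AU = 9.10017e+09 m; rₐ = 0.6798 AU = 1.01698e+11 m.
Conservation of angular momentum gives rₚvₚ = rₐvₐ, so vₚ/vₐ = rₐ/rₚ.
vₚ/vₐ = 1.01698e+11 / 9.10017e+09 ≈ 11.18.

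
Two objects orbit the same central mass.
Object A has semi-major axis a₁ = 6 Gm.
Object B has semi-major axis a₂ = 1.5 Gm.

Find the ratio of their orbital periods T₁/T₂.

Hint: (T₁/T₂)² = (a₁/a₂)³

Convert to SI: a₁ = 6 Gm = 6e+09 m; a₂ = 1.5 Gm = 1.5e+09 m.
From Kepler's third law, (T₁/T₂)² = (a₁/a₂)³, so T₁/T₂ = (a₁/a₂)^(3/2).
a₁/a₂ = 6e+09 / 1.5e+09 = 4.
T₁/T₂ = (4)^(3/2) ≈ 8.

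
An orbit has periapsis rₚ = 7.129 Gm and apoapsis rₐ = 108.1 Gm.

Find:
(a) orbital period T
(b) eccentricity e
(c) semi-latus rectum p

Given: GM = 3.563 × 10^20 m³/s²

Convert to SI: rₚ = 7.129 Gm = 7.129e+09 m; rₐ = 108.1 Gm = 1.081e+11 m.
(a) With a = (rₚ + rₐ)/2 = 5.76145e+10 m, T = 2π √(a³/GM) = 2π √((5.76145e+10)³/3.563e+20) s ≈ 4.603e+06 s
(b) e = (rₐ − rₚ)/(rₐ + rₚ) = (1.081e+11 − 7.129e+09)/(1.081e+11 + 7.129e+09) ≈ 0.8763
(c) From a = (rₚ + rₐ)/2 = 5.76145e+10 m and e = (rₐ − rₚ)/(rₐ + rₚ) = 0.876264, p = a(1 − e²) = 5.76145e+10 · (1 − (0.876264)²) ≈ 1.338e+10 m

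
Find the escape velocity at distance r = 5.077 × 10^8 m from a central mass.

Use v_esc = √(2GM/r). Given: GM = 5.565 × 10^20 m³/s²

Escape velocity comes from setting total energy to zero: ½v² − GM/r = 0 ⇒ v_esc = √(2GM / r).
v_esc = √(2 · 5.565e+20 / 5.077e+08) m/s ≈ 1.481e+06 m/s = 1481 km/s.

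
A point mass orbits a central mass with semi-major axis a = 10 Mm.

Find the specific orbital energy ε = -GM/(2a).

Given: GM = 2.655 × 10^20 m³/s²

Convert to SI: a = 10 Mm = 1e+07 m.
ε = −GM / (2a).
ε = −2.655e+20 / (2 · 1e+07) J/kg ≈ -1.328e+13 J/kg = -1.328e+04 GJ/kg.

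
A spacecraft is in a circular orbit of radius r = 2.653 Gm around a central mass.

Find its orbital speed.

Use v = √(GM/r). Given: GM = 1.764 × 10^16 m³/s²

Convert to SI: r = 2.653 Gm = 2.653e+09 m.
For a circular orbit, gravity supplies the centripetal force, so v = √(GM / r).
v = √(1.764e+16 / 2.653e+09) m/s ≈ 2579 m/s = 2.579 km/s.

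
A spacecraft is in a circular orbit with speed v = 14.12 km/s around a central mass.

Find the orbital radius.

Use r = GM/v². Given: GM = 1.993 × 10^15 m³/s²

Convert to SI: v = 14.12 km/s = 14120 m/s.
For a circular orbit, v² = GM / r, so r = GM / v².
r = 1.993e+15 / (14120)² m ≈ 9.996e+06 m = 9.996 Mm.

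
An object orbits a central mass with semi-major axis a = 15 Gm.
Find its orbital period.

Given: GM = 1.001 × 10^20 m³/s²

Convert to SI: a = 15 Gm = 1.5e+10 m.
Kepler's third law: T = 2π √(a³ / GM).
Substituting a = 1.5e+10 m and GM = 1.001e+20 m³/s²:
T = 2π √((1.5e+10)³ / 1.001e+20) s
T ≈ 1.154e+06 s = 13.35 days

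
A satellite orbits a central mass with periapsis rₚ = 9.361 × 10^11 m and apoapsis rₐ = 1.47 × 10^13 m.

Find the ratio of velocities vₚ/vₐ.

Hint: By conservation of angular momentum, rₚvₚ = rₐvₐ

Conservation of angular momentum gives rₚvₚ = rₐvₐ, so vₚ/vₐ = rₐ/rₚ.
vₚ/vₐ = 1.47e+13 / 9.361e+11 ≈ 15.7.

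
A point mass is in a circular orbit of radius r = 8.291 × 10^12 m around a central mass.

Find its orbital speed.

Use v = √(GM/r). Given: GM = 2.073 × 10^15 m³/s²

For a circular orbit, gravity supplies the centripetal force, so v = √(GM / r).
v = √(2.073e+15 / 8.291e+12) m/s ≈ 15.81 m/s = 15.81 m/s.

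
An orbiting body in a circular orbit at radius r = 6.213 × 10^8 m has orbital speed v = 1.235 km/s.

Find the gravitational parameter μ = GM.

Convert to SI: v = 1.235 km/s = 1235 m/s.
For a circular orbit v² = GM/r, so GM = v² · r.
GM = (1235)² · 6.213e+08 m³/s² ≈ 9.476e+14 m³/s² = 9.476 × 10^14 m³/s².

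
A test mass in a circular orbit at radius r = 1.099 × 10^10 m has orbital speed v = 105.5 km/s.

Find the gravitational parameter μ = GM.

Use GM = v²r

Convert to SI: v = 105.5 km/s = 105500 m/s.
For a circular orbit v² = GM/r, so GM = v² · r.
GM = (105500)² · 1.099e+10 m³/s² ≈ 1.223e+20 m³/s² = 1.223 × 10^20 m³/s².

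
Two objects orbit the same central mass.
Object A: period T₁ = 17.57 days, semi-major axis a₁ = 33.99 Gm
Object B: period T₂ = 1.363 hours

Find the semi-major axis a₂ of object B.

Convert to SI: T₁ = 17.57 days = 1.51805e+06 s; a₁ = 33.99 Gm = 3.399e+10 m; T₂ = 1.363 hours = 4906.8 s.
Kepler's third law: (T₁/T₂)² = (a₁/a₂)³ ⇒ a₂ = a₁ · (T₂/T₁)^(2/3).
T₂/T₁ = 4906.8 / 1.51805e+06 = 0.00323231.
a₂ = 3.399e+10 · (0.00323231)^(2/3) m ≈ 7.431e+08 m = 743.1 Mm.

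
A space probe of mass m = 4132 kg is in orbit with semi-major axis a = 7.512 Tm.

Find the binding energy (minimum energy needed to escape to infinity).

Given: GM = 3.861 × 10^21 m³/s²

Convert to SI: a = 7.512 Tm = 7.512e+12 m.
Total orbital energy is E = −GMm/(2a); binding energy is E_bind = −E = GMm/(2a).
E_bind = 3.861e+21 · 4132 / (2 · 7.512e+12) J ≈ 1.062e+12 J = 1.062 TJ.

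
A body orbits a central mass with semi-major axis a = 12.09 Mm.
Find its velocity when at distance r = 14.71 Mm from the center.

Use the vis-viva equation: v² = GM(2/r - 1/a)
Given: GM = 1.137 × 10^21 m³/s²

Convert to SI: a = 12.09 Mm = 1.209e+07 m; r = 14.71 Mm = 1.471e+07 m.
Vis-viva: v = √(GM · (2/r − 1/a)).
2/r − 1/a = 2/1.471e+07 − 1/1.209e+07 = 5.32489e-08 m⁻¹.
v = √(1.137e+21 · 5.32489e-08) m/s ≈ 7.781e+06 m/s = 7781 km/s.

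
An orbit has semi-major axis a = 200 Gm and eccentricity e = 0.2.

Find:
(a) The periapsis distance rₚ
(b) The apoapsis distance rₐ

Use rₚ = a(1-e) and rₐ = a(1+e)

Convert to SI: a = 200 Gm = 2e+11 m.
(a) rₚ = a(1 − e) = 2e+11 · (1 − 0.2) = 2e+11 · 0.8 ≈ 1.6e+11 m = 160 Gm.
(b) rₐ = a(1 + e) = 2e+11 · (1 + 0.2) = 2e+11 · 1.2 ≈ 2.4e+11 m = 240 Gm.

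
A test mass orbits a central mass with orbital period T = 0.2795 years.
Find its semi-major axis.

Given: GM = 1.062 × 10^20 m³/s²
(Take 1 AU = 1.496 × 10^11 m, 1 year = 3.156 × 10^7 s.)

Convert to SI: T = 0.2795 years = 8.82102e+06 s.
Invert Kepler's third law: a = (GM · T² / (4π²))^(1/3).
Substituting T = 8.82102e+06 s and GM = 1.062e+20 m³/s²:
a = (1.062e+20 · (8.82102e+06)² / (4π²))^(1/3) m
a ≈ 5.937e+10 m = 0.3969 AU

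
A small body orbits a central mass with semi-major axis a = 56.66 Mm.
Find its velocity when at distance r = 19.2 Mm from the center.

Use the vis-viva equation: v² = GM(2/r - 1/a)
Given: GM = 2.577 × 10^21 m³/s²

Convert to SI: a = 56.66 Mm = 5.666e+07 m; r = 19.2 Mm = 1.92e+07 m.
Vis-viva: v = √(GM · (2/r − 1/a)).
2/r − 1/a = 2/1.92e+07 − 1/5.666e+07 = 8.65175e-08 m⁻¹.
v = √(2.577e+21 · 8.65175e-08) m/s ≈ 1.493e+07 m/s = 1.493e+04 km/s.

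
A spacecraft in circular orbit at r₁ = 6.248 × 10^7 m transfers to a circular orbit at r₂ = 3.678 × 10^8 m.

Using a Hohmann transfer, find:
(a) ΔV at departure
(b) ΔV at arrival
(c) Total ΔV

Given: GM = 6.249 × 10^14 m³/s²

Transfer semi-major axis: a_t = (r₁ + r₂)/2 = (6.248e+07 + 3.678e+08)/2 = 2.1514e+08 m.
Circular speeds: v₁ = √(GM/r₁) = 3162.53 m/s, v₂ = √(GM/r₂) = 1303.47 m/s.
Transfer speeds (vis-viva v² = GM(2/r − 1/a_t)): v₁ᵗ = 4135.04 m/s, v₂ᵗ = 702.44 m/s.
(a) ΔV₁ = |v₁ᵗ − v₁| ≈ 972.5 m/s = 972.5 m/s.
(b) ΔV₂ = |v₂ − v₂ᵗ| ≈ 601 m/s = 601 m/s.
(c) ΔV_total = ΔV₁ + ΔV₂ ≈ 1574 m/s = 1.574 km/s.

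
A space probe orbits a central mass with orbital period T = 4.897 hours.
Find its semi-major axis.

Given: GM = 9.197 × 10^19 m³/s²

Convert to SI: T = 4.897 hours = 17629.2 s.
Invert Kepler's third law: a = (GM · T² / (4π²))^(1/3).
Substituting T = 17629.2 s and GM = 9.197e+19 m³/s²:
a = (9.197e+19 · (17629.2)² / (4π²))^(1/3) m
a ≈ 8.979e+08 m = 897.9 Mm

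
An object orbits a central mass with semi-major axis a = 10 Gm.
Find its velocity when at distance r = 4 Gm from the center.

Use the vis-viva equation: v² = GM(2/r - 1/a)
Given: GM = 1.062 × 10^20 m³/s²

Convert to SI: a = 10 Gm = 1e+10 m; r = 4 Gm = 4e+09 m.
Vis-viva: v = √(GM · (2/r − 1/a)).
2/r − 1/a = 2/4e+09 − 1/1e+10 = 4e-10 m⁻¹.
v = √(1.062e+20 · 4e-10) m/s ≈ 2.061e+05 m/s = 206.1 km/s.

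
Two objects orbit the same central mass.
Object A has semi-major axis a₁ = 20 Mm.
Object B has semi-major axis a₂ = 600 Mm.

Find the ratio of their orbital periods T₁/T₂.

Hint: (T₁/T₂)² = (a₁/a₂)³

Convert to SI: a₁ = 20 Mm = 2e+07 m; a₂ = 600 Mm = 6e+08 m.
From Kepler's third law, (T₁/T₂)² = (a₁/a₂)³, so T₁/T₂ = (a₁/a₂)^(3/2).
a₁/a₂ = 2e+07 / 6e+08 = 0.0333333.
T₁/T₂ = (0.0333333)^(3/2) ≈ 0.006086.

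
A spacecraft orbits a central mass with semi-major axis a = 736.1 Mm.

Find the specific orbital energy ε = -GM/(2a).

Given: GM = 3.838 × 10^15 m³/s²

Convert to SI: a = 736.1 Mm = 7.361e+08 m.
ε = −GM / (2a).
ε = −3.838e+15 / (2 · 7.361e+08) J/kg ≈ -2.607e+06 J/kg = -2.607 MJ/kg.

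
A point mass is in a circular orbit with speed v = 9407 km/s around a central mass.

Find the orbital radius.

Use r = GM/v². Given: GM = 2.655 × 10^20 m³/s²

Convert to SI: v = 9407 km/s = 9.407e+06 m/s.
For a circular orbit, v² = GM / r, so r = GM / v².
r = 2.655e+20 / (9.407e+06)² m ≈ 3e+06 m = 3 Mm.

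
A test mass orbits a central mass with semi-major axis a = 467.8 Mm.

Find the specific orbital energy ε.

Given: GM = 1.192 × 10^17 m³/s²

Convert to SI: a = 467.8 Mm = 4.678e+08 m.
ε = −GM / (2a).
ε = −1.192e+17 / (2 · 4.678e+08) J/kg ≈ -1.274e+08 J/kg = -127.4 MJ/kg.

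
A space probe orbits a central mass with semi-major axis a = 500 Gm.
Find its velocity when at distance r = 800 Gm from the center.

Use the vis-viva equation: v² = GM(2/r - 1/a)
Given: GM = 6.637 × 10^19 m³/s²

Convert to SI: a = 500 Gm = 5e+11 m; r = 800 Gm = 8e+11 m.
Vis-viva: v = √(GM · (2/r − 1/a)).
2/r − 1/a = 2/8e+11 − 1/5e+11 = 5e-13 m⁻¹.
v = √(6.637e+19 · 5e-13) m/s ≈ 5761 m/s = 5.761 km/s.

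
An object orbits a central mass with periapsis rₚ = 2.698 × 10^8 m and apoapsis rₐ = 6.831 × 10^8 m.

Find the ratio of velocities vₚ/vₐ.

Conservation of angular momentum gives rₚvₚ = rₐvₐ, so vₚ/vₐ = rₐ/rₚ.
vₚ/vₐ = 6.831e+08 / 2.698e+08 ≈ 2.532.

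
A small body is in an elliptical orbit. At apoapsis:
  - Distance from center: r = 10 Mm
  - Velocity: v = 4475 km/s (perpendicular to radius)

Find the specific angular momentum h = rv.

Convert to SI: r = 10 Mm = 1e+07 m; v = 4475 km/s = 4.475e+06 m/s.
With v perpendicular to r, h = r · v.
h = 1e+07 · 4.475e+06 m²/s ≈ 4.475e+13 m²/s.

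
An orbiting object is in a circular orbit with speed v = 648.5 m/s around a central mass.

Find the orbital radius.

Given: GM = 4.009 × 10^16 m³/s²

For a circular orbit, v² = GM / r, so r = GM / v².
r = 4.009e+16 / (648.5)² m ≈ 9.533e+10 m = 95.33 Gm.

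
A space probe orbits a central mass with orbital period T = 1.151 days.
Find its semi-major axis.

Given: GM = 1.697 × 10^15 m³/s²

Convert to SI: T = 1.151 days = 99446.4 s.
Invert Kepler's third law: a = (GM · T² / (4π²))^(1/3).
Substituting T = 99446.4 s and GM = 1.697e+15 m³/s²:
a = (1.697e+15 · (99446.4)² / (4π²))^(1/3) m
a ≈ 7.519e+07 m = 75.19 Mm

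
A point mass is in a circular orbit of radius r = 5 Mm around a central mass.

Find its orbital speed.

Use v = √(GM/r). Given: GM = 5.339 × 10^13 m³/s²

Convert to SI: r = 5 Mm = 5e+06 m.
For a circular orbit, gravity supplies the centripetal force, so v = √(GM / r).
v = √(5.339e+13 / 5e+06) m/s ≈ 3268 m/s = 3.268 km/s.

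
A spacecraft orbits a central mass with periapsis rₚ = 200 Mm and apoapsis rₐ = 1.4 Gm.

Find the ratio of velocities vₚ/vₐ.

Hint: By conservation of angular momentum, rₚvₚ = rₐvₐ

Convert to SI: rₚ = 200 Mm = 2e+08 m; rₐ = 1.4 Gm = 1.4e+09 m.
Conservation of angular momentum gives rₚvₚ = rₐvₐ, so vₚ/vₐ = rₐ/rₚ.
vₚ/vₐ = 1.4e+09 / 2e+08 ≈ 7.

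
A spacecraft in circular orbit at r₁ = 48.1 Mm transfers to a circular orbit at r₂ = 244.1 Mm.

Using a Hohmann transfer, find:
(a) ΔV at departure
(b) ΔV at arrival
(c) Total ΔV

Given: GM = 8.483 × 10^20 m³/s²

Convert to SI: r₁ = 48.1 Mm = 4.81e+07 m; r₂ = 244.1 Mm = 2.441e+08 m.
Transfer semi-major axis: a_t = (r₁ + r₂)/2 = (4.81e+07 + 2.441e+08)/2 = 1.461e+08 m.
Circular speeds: v₁ = √(GM/r₁) = 4.19954e+06 m/s, v₂ = √(GM/r₂) = 1.86419e+06 m/s.
Transfer speeds (vis-viva v² = GM(2/r − 1/a_t)): v₁ᵗ = 5.42826e+06 m/s, v₂ᵗ = 1.06964e+06 m/s.
(a) ΔV₁ = |v₁ᵗ − v₁| ≈ 1.229e+06 m/s = 1229 km/s.
(b) ΔV₂ = |v₂ − v₂ᵗ| ≈ 7.946e+05 m/s = 794.6 km/s.
(c) ΔV_total = ΔV₁ + ΔV₂ ≈ 2.023e+06 m/s = 2023 km/s.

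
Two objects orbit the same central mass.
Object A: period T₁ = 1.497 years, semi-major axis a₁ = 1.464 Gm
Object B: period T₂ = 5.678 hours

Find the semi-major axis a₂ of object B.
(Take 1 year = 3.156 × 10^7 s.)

Convert to SI: T₁ = 1.497 years = 4.72453e+07 s; a₁ = 1.464 Gm = 1.464e+09 m; T₂ = 5.678 hours = 20440.8 s.
Kepler's third law: (T₁/T₂)² = (a₁/a₂)³ ⇒ a₂ = a₁ · (T₂/T₁)^(2/3).
T₂/T₁ = 20440.8 / 4.72453e+07 = 0.000432652.
a₂ = 1.464e+09 · (0.000432652)^(2/3) m ≈ 8.375e+06 m = 8.375 Mm.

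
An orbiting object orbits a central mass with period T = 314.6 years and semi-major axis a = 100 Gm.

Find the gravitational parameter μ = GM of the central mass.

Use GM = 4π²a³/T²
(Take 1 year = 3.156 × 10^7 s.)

Convert to SI: T = 314.6 years = 9.92878e+09 s; a = 100 Gm = 1e+11 m.
GM = 4π² · a³ / T².
GM = 4π² · (1e+11)³ / (9.92878e+09)² m³/s² ≈ 4.005e+14 m³/s² = 4.005 × 10^14 m³/s².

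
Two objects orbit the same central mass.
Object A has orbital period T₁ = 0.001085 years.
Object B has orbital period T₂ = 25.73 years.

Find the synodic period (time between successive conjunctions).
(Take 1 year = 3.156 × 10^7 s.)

Convert to SI: T₁ = 0.001085 years = 34242.6 s; T₂ = 25.73 years = 8.12039e+08 s.
T_syn = |T₁ · T₂ / (T₁ − T₂)|.
T_syn = |34242.6 · 8.12039e+08 / (34242.6 − 8.12039e+08)| s ≈ 3.424e+04 s = 0.001085 years.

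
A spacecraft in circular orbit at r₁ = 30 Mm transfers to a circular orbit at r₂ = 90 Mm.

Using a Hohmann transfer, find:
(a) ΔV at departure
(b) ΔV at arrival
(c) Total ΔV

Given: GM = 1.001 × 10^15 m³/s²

Convert to SI: r₁ = 30 Mm = 3e+07 m; r₂ = 90 Mm = 9e+07 m.
Transfer semi-major axis: a_t = (r₁ + r₂)/2 = (3e+07 + 9e+07)/2 = 6e+07 m.
Circular speeds: v₁ = √(GM/r₁) = 5776.39 m/s, v₂ = √(GM/r₂) = 3335 m/s.
Transfer speeds (vis-viva v² = GM(2/r − 1/a_t)): v₁ᵗ = 7074.6 m/s, v₂ᵗ = 2358.2 m/s.
(a) ΔV₁ = |v₁ᵗ − v₁| ≈ 1298 m/s = 1.298 km/s.
(b) ΔV₂ = |v₂ − v₂ᵗ| ≈ 976.8 m/s = 976.8 m/s.
(c) ΔV_total = ΔV₁ + ΔV₂ ≈ 2275 m/s = 2.275 km/s.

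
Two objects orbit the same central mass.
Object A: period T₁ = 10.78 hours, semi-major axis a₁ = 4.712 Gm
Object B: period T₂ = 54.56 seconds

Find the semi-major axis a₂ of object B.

Convert to SI: T₁ = 10.78 hours = 38808 s; a₁ = 4.712 Gm = 4.712e+09 m.
Kepler's third law: (T₁/T₂)² = (a₁/a₂)³ ⇒ a₂ = a₁ · (T₂/T₁)^(2/3).
T₂/T₁ = 54.56 / 38808 = 0.0014059.
a₂ = 4.712e+09 · (0.0014059)^(2/3) m ≈ 5.913e+07 m = 59.13 Mm.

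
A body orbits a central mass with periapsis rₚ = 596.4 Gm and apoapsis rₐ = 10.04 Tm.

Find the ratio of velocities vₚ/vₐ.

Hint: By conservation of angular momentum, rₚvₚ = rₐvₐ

Convert to SI: rₚ = 596.4 Gm = 5.964e+11 m; rₐ = 10.04 Tm = 1.004e+13 m.
Conservation of angular momentum gives rₚvₚ = rₐvₐ, so vₚ/vₐ = rₐ/rₚ.
vₚ/vₐ = 1.004e+13 / 5.964e+11 ≈ 16.83.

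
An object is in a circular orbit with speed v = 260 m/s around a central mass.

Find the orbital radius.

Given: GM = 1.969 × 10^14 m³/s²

For a circular orbit, v² = GM / r, so r = GM / v².
r = 1.969e+14 / (260)² m ≈ 2.913e+09 m = 2.913 × 10^9 m.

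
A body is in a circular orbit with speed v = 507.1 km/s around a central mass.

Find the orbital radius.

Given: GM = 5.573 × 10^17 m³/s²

Convert to SI: v = 507.1 km/s = 507100 m/s.
For a circular orbit, v² = GM / r, so r = GM / v².
r = 5.573e+17 / (507100)² m ≈ 2.167e+06 m = 2.167 × 10^6 m.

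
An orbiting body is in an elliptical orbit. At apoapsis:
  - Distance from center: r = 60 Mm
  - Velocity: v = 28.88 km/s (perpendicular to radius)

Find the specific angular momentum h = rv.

Convert to SI: r = 60 Mm = 6e+07 m; v = 28.88 km/s = 28880 m/s.
With v perpendicular to r, h = r · v.
h = 6e+07 · 28880 m²/s ≈ 1.733e+12 m²/s.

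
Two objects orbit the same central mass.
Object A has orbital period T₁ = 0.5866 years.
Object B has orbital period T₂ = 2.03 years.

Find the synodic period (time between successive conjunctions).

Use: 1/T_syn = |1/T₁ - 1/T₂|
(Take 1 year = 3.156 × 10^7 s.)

Convert to SI: T₁ = 0.5866 years = 1.85131e+07 s; T₂ = 2.03 years = 6.40668e+07 s.
T_syn = |T₁ · T₂ / (T₁ − T₂)|.
T_syn = |1.85131e+07 · 6.40668e+07 / (1.85131e+07 − 6.40668e+07)| s ≈ 2.604e+07 s = 0.825 years.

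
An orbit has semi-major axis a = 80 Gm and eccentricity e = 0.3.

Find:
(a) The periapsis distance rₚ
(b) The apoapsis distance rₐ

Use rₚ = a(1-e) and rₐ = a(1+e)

Convert to SI: a = 80 Gm = 8e+10 m.
(a) rₚ = a(1 − e) = 8e+10 · (1 − 0.3) = 8e+10 · 0.7 ≈ 5.6e+10 m = 56 Gm.
(b) rₐ = a(1 + e) = 8e+10 · (1 + 0.3) = 8e+10 · 1.3 ≈ 1.04e+11 m = 104 Gm.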